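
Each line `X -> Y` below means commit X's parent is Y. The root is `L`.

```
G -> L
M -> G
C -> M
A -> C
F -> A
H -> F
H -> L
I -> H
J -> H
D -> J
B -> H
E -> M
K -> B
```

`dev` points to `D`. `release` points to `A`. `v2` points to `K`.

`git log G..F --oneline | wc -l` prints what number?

4

Reachable from F: {A, C, F, G, L, M}.
Reachable from G: {G, L}.
In F's history but not G's: {A, C, F, M} — 4 commits.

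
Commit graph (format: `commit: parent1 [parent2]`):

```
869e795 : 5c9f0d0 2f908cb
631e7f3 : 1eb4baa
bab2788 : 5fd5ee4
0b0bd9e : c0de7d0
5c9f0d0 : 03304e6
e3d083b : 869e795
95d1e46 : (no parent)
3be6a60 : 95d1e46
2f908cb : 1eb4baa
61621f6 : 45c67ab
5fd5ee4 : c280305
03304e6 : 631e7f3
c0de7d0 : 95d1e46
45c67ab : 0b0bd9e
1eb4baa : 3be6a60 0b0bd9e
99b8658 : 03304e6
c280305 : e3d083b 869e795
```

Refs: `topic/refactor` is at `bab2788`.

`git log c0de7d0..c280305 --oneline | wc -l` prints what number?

10

Reachable from c280305: {03304e6, 0b0bd9e, 1eb4baa, 2f908cb, 3be6a60, 5c9f0d0, 631e7f3, 869e795, 95d1e46, c0de7d0, c280305, e3d083b}.
Reachable from c0de7d0: {95d1e46, c0de7d0}.
In c280305's history but not c0de7d0's: {03304e6, 0b0bd9e, 1eb4baa, 2f908cb, 3be6a60, 5c9f0d0, 631e7f3, 869e795, c280305, e3d083b} — 10 commits.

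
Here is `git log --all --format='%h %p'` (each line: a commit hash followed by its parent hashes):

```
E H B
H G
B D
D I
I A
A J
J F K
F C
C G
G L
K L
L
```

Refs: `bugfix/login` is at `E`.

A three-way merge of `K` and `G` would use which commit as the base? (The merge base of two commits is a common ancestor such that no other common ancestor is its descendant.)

Ancestors of K: {K, L}.
Ancestors of G: {G, L}.
Common ancestors: {L}.
The only common ancestor is L, so it is the merge base.

L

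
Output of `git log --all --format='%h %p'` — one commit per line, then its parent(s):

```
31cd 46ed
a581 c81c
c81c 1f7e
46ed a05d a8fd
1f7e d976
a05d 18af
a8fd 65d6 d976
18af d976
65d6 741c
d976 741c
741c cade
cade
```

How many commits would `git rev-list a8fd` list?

Walking parent pointers from a8fd: reachable set = {65d6, 741c, a8fd, cade, d976}.
That is 5 commits.

5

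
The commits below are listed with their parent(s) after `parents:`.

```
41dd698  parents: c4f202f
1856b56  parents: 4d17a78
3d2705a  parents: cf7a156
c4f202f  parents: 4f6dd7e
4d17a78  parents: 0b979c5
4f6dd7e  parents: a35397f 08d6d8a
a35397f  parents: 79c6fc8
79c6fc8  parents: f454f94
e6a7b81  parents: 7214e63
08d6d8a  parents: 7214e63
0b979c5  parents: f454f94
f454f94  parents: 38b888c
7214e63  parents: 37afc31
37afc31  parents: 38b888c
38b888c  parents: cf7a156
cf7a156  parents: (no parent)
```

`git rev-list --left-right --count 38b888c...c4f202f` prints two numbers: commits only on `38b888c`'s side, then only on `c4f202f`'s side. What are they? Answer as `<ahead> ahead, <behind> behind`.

Reachable from 38b888c: {38b888c, cf7a156}.
Reachable from c4f202f: {08d6d8a, 37afc31, 38b888c, 4f6dd7e, 7214e63, 79c6fc8, a35397f, c4f202f, cf7a156, f454f94}.
Only in 38b888c's history (ahead): {} — 0.
Only in c4f202f's history (behind): {08d6d8a, 37afc31, 4f6dd7e, 7214e63, 79c6fc8, a35397f, c4f202f, f454f94} — 8.

0 ahead, 8 behind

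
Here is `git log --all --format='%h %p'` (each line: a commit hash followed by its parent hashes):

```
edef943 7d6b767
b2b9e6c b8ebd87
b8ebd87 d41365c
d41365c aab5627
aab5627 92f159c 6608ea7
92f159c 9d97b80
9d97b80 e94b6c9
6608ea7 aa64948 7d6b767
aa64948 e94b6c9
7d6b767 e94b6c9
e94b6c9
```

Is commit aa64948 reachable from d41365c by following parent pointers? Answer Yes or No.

Yes

Ancestors of d41365c (commits reachable by following parents): {6608ea7, 7d6b767, 92f159c, 9d97b80, aa64948, aab5627, d41365c, e94b6c9}.
aa64948 is in that set, so it is an ancestor of d41365c.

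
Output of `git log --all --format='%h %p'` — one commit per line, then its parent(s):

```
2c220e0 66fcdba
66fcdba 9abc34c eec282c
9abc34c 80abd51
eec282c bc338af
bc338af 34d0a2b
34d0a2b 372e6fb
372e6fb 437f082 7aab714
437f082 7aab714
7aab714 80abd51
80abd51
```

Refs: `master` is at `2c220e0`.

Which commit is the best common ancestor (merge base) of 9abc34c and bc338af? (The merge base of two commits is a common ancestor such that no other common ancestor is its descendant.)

80abd51

Ancestors of 9abc34c: {80abd51, 9abc34c}.
Ancestors of bc338af: {34d0a2b, 372e6fb, 437f082, 7aab714, 80abd51, bc338af}.
Common ancestors: {80abd51}.
The only common ancestor is 80abd51, so it is the merge base.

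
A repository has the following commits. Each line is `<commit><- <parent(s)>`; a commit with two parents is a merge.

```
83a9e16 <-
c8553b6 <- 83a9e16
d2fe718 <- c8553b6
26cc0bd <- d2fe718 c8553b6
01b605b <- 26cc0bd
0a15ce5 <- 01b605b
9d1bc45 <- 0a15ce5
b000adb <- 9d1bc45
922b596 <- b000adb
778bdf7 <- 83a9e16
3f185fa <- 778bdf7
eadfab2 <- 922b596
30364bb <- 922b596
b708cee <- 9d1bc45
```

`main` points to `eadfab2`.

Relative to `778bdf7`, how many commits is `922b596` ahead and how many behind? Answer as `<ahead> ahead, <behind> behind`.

8 ahead, 1 behind

Reachable from 922b596: {01b605b, 0a15ce5, 26cc0bd, 83a9e16, 922b596, 9d1bc45, b000adb, c8553b6, d2fe718}.
Reachable from 778bdf7: {778bdf7, 83a9e16}.
Only in 922b596's history (ahead): {01b605b, 0a15ce5, 26cc0bd, 922b596, 9d1bc45, b000adb, c8553b6, d2fe718} — 8.
Only in 778bdf7's history (behind): {778bdf7} — 1.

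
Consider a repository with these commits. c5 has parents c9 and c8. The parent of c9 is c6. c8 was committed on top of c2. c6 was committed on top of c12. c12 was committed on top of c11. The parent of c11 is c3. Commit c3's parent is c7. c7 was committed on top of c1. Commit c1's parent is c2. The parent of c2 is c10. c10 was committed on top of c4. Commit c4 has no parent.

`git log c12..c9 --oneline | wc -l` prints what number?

Reachable from c9: {c1, c10, c11, c12, c2, c3, c4, c6, c7, c9}.
Reachable from c12: {c1, c10, c11, c12, c2, c3, c4, c7}.
In c9's history but not c12's: {c6, c9} — 2 commits.

2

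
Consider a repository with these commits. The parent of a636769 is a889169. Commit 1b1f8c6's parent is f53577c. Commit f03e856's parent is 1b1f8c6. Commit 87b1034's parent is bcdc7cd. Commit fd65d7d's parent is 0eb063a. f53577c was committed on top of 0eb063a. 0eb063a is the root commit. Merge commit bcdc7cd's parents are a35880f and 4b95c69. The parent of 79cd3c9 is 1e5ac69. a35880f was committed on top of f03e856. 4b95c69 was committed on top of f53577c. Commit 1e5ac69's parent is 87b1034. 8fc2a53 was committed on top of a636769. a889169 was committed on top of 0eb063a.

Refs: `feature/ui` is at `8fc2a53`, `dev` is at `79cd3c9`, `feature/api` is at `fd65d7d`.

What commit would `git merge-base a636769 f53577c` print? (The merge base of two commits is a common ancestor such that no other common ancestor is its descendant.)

Ancestors of a636769: {0eb063a, a636769, a889169}.
Ancestors of f53577c: {0eb063a, f53577c}.
Common ancestors: {0eb063a}.
The only common ancestor is 0eb063a, so it is the merge base.

0eb063a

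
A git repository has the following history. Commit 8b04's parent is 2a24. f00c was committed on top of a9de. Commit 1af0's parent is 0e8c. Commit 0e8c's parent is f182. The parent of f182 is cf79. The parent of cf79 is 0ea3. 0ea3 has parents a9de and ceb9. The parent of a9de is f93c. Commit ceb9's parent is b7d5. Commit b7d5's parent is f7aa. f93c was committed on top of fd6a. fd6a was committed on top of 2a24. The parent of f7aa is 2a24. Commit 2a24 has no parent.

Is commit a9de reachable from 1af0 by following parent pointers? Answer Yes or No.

Ancestors of 1af0 (commits reachable by following parents): {0e8c, 0ea3, 1af0, 2a24, a9de, b7d5, ceb9, cf79, f182, f7aa, f93c, fd6a}.
a9de is in that set, so it is an ancestor of 1af0.

Yes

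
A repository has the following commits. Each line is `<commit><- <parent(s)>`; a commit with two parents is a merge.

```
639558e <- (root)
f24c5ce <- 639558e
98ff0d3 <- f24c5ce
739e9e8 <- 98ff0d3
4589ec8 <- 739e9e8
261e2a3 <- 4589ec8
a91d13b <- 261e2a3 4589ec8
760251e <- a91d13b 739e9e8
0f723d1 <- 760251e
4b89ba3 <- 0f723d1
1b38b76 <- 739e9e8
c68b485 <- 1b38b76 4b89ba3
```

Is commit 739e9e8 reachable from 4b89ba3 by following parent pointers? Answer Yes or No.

Ancestors of 4b89ba3 (commits reachable by following parents): {0f723d1, 261e2a3, 4589ec8, 4b89ba3, 639558e, 739e9e8, 760251e, 98ff0d3, a91d13b, f24c5ce}.
739e9e8 is in that set, so it is an ancestor of 4b89ba3.

Yes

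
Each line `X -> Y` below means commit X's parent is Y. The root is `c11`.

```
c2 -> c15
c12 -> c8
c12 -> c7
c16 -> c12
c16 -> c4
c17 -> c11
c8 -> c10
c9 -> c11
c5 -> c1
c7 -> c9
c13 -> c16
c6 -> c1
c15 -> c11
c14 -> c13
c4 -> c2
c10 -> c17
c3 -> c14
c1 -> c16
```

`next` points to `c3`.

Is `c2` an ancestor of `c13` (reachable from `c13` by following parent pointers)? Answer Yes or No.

Ancestors of c13 (commits reachable by following parents): {c10, c11, c12, c13, c15, c16, c17, c2, c4, c7, c8, c9}.
c2 is in that set, so it is an ancestor of c13.

Yes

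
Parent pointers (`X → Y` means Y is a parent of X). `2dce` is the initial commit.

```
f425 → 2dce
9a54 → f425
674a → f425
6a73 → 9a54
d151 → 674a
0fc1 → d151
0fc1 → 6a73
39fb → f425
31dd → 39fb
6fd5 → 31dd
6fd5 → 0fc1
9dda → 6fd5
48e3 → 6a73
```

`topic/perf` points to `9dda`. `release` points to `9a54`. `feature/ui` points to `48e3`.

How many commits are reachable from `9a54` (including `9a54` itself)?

3

Walking parent pointers from 9a54: reachable set = {2dce, 9a54, f425}.
That is 3 commits.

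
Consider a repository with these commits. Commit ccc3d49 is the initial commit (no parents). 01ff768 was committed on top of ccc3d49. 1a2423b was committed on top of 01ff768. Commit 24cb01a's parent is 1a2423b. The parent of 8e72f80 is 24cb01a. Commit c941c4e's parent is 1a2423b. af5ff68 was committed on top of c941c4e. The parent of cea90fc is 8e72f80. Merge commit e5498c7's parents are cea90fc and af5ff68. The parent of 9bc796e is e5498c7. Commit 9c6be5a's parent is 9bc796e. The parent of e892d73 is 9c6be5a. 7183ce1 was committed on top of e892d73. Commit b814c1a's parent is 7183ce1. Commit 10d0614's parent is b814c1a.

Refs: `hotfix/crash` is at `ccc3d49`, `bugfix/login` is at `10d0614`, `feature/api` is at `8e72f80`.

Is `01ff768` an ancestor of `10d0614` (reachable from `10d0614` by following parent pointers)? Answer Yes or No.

Ancestors of 10d0614 (commits reachable by following parents): {01ff768, 10d0614, 1a2423b, 24cb01a, 7183ce1, 8e72f80, 9bc796e, 9c6be5a, af5ff68, b814c1a, c941c4e, ccc3d49, cea90fc, e5498c7, e892d73}.
01ff768 is in that set, so it is an ancestor of 10d0614.

Yes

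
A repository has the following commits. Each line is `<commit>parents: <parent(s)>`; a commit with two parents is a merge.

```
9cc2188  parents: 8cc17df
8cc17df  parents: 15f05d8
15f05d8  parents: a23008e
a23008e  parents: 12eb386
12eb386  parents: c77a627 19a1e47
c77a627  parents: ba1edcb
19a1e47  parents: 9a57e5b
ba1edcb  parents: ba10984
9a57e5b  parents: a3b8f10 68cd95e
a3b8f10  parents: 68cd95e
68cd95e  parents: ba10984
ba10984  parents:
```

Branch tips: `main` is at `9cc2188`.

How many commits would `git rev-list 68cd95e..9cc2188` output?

10

Reachable from 9cc2188: {12eb386, 15f05d8, 19a1e47, 68cd95e, 8cc17df, 9a57e5b, 9cc2188, a23008e, a3b8f10, ba10984, ba1edcb, c77a627}.
Reachable from 68cd95e: {68cd95e, ba10984}.
In 9cc2188's history but not 68cd95e's: {12eb386, 15f05d8, 19a1e47, 8cc17df, 9a57e5b, 9cc2188, a23008e, a3b8f10, ba1edcb, c77a627} — 10 commits.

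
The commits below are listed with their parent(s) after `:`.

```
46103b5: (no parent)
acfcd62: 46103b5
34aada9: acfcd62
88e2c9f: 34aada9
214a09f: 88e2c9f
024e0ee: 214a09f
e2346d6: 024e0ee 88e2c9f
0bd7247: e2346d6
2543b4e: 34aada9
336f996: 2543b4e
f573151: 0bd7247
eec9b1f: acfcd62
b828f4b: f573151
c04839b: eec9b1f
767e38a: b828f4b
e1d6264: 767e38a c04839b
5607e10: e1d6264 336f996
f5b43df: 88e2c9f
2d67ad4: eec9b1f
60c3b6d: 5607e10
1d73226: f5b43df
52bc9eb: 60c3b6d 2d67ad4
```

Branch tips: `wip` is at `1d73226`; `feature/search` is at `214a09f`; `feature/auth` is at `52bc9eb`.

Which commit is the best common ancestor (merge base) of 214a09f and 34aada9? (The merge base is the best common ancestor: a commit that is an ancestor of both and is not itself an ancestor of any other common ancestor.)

Ancestors of 214a09f: {214a09f, 34aada9, 46103b5, 88e2c9f, acfcd62}.
Ancestors of 34aada9: {34aada9, 46103b5, acfcd62}.
Common ancestors: {34aada9, 46103b5, acfcd62}.
Among these, 34aada9 is not an ancestor of any other common ancestor — it is the merge base.

34aada9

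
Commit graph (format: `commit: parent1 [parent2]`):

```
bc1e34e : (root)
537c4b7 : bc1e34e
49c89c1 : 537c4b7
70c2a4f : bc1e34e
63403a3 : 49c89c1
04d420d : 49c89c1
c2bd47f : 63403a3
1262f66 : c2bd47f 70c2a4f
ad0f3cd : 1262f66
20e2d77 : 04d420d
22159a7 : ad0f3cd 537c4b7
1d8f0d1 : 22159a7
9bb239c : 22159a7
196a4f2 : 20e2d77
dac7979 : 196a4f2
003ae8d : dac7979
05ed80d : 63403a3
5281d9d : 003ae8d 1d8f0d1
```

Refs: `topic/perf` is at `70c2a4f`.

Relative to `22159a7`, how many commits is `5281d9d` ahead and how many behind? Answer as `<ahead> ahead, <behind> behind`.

7 ahead, 0 behind

Reachable from 5281d9d: {003ae8d, 04d420d, 1262f66, 196a4f2, 1d8f0d1, 20e2d77, 22159a7, 49c89c1, 5281d9d, 537c4b7, 63403a3, 70c2a4f, ad0f3cd, bc1e34e, c2bd47f, dac7979}.
Reachable from 22159a7: {1262f66, 22159a7, 49c89c1, 537c4b7, 63403a3, 70c2a4f, ad0f3cd, bc1e34e, c2bd47f}.
Only in 5281d9d's history (ahead): {003ae8d, 04d420d, 196a4f2, 1d8f0d1, 20e2d77, 5281d9d, dac7979} — 7.
Only in 22159a7's history (behind): {} — 0.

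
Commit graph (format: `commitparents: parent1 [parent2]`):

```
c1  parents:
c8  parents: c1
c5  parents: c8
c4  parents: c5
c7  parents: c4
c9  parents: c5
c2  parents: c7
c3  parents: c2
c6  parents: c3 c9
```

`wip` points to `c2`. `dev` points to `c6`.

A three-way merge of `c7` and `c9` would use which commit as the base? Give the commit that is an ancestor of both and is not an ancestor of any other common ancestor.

Ancestors of c7: {c1, c4, c5, c7, c8}.
Ancestors of c9: {c1, c5, c8, c9}.
Common ancestors: {c1, c5, c8}.
Among these, c5 is not an ancestor of any other common ancestor — it is the merge base.

c5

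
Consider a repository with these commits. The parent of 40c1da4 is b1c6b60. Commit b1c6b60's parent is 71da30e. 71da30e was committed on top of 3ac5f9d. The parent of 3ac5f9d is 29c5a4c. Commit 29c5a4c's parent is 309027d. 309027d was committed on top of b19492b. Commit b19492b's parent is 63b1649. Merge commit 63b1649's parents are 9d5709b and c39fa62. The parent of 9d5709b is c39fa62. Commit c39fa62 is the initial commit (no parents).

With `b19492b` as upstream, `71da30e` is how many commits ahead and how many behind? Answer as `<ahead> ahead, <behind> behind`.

Reachable from 71da30e: {29c5a4c, 309027d, 3ac5f9d, 63b1649, 71da30e, 9d5709b, b19492b, c39fa62}.
Reachable from b19492b: {63b1649, 9d5709b, b19492b, c39fa62}.
Only in 71da30e's history (ahead): {29c5a4c, 309027d, 3ac5f9d, 71da30e} — 4.
Only in b19492b's history (behind): {} — 0.

4 ahead, 0 behind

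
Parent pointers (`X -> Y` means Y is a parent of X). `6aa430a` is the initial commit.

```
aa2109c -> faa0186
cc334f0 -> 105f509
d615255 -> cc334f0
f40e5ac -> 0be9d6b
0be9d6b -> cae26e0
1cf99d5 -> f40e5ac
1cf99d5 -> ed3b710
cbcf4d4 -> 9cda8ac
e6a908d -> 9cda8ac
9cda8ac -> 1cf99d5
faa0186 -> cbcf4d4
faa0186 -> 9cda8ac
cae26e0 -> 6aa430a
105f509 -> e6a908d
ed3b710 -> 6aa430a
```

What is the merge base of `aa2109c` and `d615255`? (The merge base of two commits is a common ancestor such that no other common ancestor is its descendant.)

Ancestors of aa2109c: {0be9d6b, 1cf99d5, 6aa430a, 9cda8ac, aa2109c, cae26e0, cbcf4d4, ed3b710, f40e5ac, faa0186}.
Ancestors of d615255: {0be9d6b, 105f509, 1cf99d5, 6aa430a, 9cda8ac, cae26e0, cc334f0, d615255, e6a908d, ed3b710, f40e5ac}.
Common ancestors: {0be9d6b, 1cf99d5, 6aa430a, 9cda8ac, cae26e0, ed3b710, f40e5ac}.
Among these, 9cda8ac is not an ancestor of any other common ancestor — it is the merge base.

9cda8ac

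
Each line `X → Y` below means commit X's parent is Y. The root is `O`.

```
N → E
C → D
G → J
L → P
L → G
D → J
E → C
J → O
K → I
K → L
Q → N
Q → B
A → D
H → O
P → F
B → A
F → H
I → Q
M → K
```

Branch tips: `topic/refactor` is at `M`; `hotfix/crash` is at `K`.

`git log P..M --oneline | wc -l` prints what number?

Reachable from M: {A, B, C, D, E, F, G, H, I, J, K, L, M, N, O, P, Q}.
Reachable from P: {F, H, O, P}.
In M's history but not P's: {A, B, C, D, E, G, I, J, K, L, M, N, Q} — 13 commits.

13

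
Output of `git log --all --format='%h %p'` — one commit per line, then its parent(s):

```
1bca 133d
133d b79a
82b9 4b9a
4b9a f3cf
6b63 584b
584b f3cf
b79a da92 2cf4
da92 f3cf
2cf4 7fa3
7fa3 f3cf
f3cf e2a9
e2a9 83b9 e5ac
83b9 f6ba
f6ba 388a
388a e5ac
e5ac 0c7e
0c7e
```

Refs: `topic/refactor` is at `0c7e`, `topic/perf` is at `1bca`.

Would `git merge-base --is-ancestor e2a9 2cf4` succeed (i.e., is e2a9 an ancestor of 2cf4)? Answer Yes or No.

Ancestors of 2cf4 (commits reachable by following parents): {0c7e, 2cf4, 388a, 7fa3, 83b9, e2a9, e5ac, f3cf, f6ba}.
e2a9 is in that set, so it is an ancestor of 2cf4.

Yes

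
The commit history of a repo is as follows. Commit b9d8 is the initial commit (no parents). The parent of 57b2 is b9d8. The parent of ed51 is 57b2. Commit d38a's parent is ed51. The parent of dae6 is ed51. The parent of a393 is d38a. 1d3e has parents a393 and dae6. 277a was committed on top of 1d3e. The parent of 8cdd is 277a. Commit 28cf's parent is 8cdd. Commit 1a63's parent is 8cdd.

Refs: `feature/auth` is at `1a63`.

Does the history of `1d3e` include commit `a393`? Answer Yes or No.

Yes

Ancestors of 1d3e (commits reachable by following parents): {1d3e, 57b2, a393, b9d8, d38a, dae6, ed51}.
a393 is in that set, so it is an ancestor of 1d3e.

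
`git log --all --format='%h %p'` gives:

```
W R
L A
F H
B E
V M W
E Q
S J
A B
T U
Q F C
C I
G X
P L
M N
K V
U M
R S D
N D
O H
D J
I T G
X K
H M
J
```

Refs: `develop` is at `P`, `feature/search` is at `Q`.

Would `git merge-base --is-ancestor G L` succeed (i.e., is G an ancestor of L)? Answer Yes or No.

Yes

Ancestors of L (commits reachable by following parents): {A, B, C, D, E, F, G, H, I, J, K, L, M, N, Q, R, S, T, U, V, W, X}.
G is in that set, so it is an ancestor of L.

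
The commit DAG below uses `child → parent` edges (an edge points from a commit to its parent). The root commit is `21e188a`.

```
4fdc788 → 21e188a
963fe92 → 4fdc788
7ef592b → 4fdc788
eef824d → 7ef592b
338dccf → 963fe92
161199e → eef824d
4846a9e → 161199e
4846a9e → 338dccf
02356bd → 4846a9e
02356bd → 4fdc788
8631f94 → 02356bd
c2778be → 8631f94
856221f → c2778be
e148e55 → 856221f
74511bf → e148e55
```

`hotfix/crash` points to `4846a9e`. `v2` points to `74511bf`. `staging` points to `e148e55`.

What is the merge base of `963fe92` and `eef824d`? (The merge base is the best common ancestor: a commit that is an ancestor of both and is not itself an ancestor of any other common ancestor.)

4fdc788

Ancestors of 963fe92: {21e188a, 4fdc788, 963fe92}.
Ancestors of eef824d: {21e188a, 4fdc788, 7ef592b, eef824d}.
Common ancestors: {21e188a, 4fdc788}.
Among these, 4fdc788 is not an ancestor of any other common ancestor — it is the merge base.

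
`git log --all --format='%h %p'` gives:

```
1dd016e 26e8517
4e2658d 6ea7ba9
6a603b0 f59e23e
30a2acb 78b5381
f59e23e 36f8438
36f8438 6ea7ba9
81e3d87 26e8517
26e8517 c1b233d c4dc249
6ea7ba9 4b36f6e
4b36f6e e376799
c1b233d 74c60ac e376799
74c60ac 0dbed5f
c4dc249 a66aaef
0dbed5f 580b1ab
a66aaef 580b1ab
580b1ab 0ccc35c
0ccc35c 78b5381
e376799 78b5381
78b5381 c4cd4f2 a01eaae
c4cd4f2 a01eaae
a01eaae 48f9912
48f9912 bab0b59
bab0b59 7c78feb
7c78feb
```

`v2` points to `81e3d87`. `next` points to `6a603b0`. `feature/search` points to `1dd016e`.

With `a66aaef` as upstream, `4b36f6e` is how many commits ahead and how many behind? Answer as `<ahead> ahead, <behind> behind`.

Reachable from 4b36f6e: {48f9912, 4b36f6e, 78b5381, 7c78feb, a01eaae, bab0b59, c4cd4f2, e376799}.
Reachable from a66aaef: {0ccc35c, 48f9912, 580b1ab, 78b5381, 7c78feb, a01eaae, a66aaef, bab0b59, c4cd4f2}.
Only in 4b36f6e's history (ahead): {4b36f6e, e376799} — 2.
Only in a66aaef's history (behind): {0ccc35c, 580b1ab, a66aaef} — 3.

2 ahead, 3 behind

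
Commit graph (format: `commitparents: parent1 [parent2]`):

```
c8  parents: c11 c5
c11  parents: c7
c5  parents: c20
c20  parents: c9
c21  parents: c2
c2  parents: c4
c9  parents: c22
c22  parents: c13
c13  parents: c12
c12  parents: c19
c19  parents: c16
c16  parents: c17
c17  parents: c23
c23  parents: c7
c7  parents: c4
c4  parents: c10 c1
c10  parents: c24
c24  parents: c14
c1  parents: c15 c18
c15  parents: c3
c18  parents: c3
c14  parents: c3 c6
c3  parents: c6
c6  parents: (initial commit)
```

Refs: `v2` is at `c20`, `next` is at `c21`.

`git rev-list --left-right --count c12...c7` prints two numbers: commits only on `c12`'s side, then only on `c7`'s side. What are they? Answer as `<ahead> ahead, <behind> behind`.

Reachable from c12: {c1, c10, c12, c14, c15, c16, c17, c18, c19, c23, c24, c3, c4, c6, c7}.
Reachable from c7: {c1, c10, c14, c15, c18, c24, c3, c4, c6, c7}.
Only in c12's history (ahead): {c12, c16, c17, c19, c23} — 5.
Only in c7's history (behind): {} — 0.

5 ahead, 0 behind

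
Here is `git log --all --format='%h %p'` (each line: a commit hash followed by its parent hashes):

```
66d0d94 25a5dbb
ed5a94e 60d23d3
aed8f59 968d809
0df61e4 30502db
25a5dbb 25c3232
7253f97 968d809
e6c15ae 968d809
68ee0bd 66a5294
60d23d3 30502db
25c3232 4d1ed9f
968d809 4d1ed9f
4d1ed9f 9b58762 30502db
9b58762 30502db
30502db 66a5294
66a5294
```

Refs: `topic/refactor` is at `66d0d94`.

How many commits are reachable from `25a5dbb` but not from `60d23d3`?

4

Reachable from 25a5dbb: {25a5dbb, 25c3232, 30502db, 4d1ed9f, 66a5294, 9b58762}.
Reachable from 60d23d3: {30502db, 60d23d3, 66a5294}.
In 25a5dbb's history but not 60d23d3's: {25a5dbb, 25c3232, 4d1ed9f, 9b58762} — 4 commits.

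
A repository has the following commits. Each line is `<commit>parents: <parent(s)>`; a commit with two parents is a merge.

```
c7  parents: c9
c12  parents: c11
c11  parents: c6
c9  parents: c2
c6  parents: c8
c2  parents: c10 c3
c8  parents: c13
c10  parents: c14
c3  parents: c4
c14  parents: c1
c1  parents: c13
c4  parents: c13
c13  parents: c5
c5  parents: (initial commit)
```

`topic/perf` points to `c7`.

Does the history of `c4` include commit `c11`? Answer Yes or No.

Ancestors of c4: {c13, c4, c5}.
c11 is not in that set, so it is not an ancestor of c4.

No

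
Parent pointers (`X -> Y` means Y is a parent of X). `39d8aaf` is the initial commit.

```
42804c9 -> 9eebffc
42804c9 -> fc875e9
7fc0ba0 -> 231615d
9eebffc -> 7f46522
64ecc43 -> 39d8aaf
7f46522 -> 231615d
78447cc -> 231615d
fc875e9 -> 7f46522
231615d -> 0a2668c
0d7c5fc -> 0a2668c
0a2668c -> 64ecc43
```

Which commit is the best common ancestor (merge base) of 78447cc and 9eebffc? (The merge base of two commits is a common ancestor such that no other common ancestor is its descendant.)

231615d

Ancestors of 78447cc: {0a2668c, 231615d, 39d8aaf, 64ecc43, 78447cc}.
Ancestors of 9eebffc: {0a2668c, 231615d, 39d8aaf, 64ecc43, 7f46522, 9eebffc}.
Common ancestors: {0a2668c, 231615d, 39d8aaf, 64ecc43}.
Among these, 231615d is not an ancestor of any other common ancestor — it is the merge base.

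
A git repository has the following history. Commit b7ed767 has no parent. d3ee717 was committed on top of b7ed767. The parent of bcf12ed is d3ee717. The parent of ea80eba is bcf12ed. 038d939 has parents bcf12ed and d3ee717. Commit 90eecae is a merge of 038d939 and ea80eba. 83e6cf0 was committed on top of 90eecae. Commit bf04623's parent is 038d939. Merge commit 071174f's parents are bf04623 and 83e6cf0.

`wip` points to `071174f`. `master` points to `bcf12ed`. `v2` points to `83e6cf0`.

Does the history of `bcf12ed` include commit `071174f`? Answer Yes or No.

Ancestors of bcf12ed: {b7ed767, bcf12ed, d3ee717}.
071174f is not in that set, so it is not an ancestor of bcf12ed.

No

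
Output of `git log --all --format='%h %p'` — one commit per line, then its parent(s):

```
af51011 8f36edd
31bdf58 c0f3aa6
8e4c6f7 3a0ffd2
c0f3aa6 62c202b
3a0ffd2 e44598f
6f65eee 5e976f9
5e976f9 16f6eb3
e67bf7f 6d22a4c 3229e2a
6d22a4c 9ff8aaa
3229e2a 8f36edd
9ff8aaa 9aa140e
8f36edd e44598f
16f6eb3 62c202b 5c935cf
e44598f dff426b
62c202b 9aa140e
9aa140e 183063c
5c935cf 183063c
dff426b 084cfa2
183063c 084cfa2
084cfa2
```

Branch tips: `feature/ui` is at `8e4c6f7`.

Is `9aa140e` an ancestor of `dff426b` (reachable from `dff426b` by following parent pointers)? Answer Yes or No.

Ancestors of dff426b: {084cfa2, dff426b}.
9aa140e is not in that set, so it is not an ancestor of dff426b.

No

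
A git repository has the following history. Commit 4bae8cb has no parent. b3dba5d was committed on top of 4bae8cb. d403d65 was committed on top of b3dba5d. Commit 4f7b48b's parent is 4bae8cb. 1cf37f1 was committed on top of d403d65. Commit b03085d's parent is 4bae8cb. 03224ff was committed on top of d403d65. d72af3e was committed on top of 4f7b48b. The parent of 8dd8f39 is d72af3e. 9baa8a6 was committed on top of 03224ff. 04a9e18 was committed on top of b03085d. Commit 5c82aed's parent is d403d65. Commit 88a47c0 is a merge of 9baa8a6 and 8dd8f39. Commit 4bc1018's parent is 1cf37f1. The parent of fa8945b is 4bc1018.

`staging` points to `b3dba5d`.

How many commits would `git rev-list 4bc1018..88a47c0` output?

6

Reachable from 88a47c0: {03224ff, 4bae8cb, 4f7b48b, 88a47c0, 8dd8f39, 9baa8a6, b3dba5d, d403d65, d72af3e}.
Reachable from 4bc1018: {1cf37f1, 4bae8cb, 4bc1018, b3dba5d, d403d65}.
In 88a47c0's history but not 4bc1018's: {03224ff, 4f7b48b, 88a47c0, 8dd8f39, 9baa8a6, d72af3e} — 6 commits.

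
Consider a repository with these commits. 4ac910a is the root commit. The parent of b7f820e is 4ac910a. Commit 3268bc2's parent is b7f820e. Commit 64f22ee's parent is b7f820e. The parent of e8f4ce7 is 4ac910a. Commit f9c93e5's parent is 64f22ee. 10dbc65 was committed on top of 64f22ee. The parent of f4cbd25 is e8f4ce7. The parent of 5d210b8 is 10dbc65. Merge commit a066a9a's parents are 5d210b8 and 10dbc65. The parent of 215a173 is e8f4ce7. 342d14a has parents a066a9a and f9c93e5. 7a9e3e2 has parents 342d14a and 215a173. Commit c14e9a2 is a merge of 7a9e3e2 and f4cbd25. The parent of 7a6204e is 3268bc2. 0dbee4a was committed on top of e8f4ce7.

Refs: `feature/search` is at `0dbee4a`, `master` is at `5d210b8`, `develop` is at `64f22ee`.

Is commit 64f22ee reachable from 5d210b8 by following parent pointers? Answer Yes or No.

Ancestors of 5d210b8 (commits reachable by following parents): {10dbc65, 4ac910a, 5d210b8, 64f22ee, b7f820e}.
64f22ee is in that set, so it is an ancestor of 5d210b8.

Yes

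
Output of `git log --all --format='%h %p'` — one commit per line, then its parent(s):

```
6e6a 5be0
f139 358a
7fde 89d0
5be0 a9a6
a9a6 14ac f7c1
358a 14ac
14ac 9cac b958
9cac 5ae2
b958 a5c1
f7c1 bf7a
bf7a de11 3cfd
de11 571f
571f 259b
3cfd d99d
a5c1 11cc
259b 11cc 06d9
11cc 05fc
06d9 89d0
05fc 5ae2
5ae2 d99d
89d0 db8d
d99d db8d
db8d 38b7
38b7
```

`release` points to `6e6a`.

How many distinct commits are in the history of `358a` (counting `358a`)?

11

Walking parent pointers from 358a: reachable set = {05fc, 11cc, 14ac, 358a, 38b7, 5ae2, 9cac, a5c1, b958, d99d, db8d}.
That is 11 commits.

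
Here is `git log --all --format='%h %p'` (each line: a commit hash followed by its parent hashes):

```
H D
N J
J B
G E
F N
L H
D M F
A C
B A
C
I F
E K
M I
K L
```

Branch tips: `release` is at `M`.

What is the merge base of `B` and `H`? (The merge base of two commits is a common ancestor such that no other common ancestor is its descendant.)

Ancestors of B: {A, B, C}.
Ancestors of H: {A, B, C, D, F, H, I, J, M, N}.
Common ancestors: {A, B, C}.
Among these, B is not an ancestor of any other common ancestor — it is the merge base.

B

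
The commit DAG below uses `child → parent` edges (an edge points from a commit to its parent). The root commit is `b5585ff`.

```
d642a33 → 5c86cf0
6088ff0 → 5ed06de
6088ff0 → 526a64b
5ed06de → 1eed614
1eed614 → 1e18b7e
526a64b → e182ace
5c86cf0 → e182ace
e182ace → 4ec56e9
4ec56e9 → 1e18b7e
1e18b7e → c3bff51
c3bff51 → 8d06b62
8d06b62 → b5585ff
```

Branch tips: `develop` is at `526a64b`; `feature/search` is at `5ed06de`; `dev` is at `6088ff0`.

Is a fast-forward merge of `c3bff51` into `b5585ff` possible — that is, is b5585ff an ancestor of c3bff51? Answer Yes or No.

A fast-forward from b5585ff to c3bff51 is possible iff b5585ff is an ancestor of c3bff51.
Ancestors of c3bff51: {8d06b62, b5585ff, c3bff51}.
b5585ff is among them, so fast-forward is possible.

Yes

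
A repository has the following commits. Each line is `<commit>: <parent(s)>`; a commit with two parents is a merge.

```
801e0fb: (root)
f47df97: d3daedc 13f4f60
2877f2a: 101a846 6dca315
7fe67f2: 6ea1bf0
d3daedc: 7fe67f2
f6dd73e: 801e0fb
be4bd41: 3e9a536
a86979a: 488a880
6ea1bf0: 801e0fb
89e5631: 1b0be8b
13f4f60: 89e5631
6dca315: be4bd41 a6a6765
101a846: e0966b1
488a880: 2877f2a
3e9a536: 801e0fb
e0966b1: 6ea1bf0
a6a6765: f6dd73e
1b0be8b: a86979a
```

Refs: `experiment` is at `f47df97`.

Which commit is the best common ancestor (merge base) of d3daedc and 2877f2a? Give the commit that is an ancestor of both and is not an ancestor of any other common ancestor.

Ancestors of d3daedc: {6ea1bf0, 7fe67f2, 801e0fb, d3daedc}.
Ancestors of 2877f2a: {101a846, 2877f2a, 3e9a536, 6dca315, 6ea1bf0, 801e0fb, a6a6765, be4bd41, e0966b1, f6dd73e}.
Common ancestors: {6ea1bf0, 801e0fb}.
Among these, 6ea1bf0 is not an ancestor of any other common ancestor — it is the merge base.

6ea1bf0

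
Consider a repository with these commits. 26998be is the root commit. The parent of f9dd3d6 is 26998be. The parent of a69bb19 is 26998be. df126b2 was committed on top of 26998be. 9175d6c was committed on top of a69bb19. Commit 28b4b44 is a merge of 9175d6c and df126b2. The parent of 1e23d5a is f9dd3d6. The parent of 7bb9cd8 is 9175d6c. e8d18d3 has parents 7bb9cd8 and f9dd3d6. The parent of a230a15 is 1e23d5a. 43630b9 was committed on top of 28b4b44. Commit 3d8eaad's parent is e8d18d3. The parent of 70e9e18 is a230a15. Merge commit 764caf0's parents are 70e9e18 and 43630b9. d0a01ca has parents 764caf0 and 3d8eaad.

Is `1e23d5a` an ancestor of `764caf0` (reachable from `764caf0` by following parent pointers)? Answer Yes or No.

Ancestors of 764caf0 (commits reachable by following parents): {1e23d5a, 26998be, 28b4b44, 43630b9, 70e9e18, 764caf0, 9175d6c, a230a15, a69bb19, df126b2, f9dd3d6}.
1e23d5a is in that set, so it is an ancestor of 764caf0.

Yes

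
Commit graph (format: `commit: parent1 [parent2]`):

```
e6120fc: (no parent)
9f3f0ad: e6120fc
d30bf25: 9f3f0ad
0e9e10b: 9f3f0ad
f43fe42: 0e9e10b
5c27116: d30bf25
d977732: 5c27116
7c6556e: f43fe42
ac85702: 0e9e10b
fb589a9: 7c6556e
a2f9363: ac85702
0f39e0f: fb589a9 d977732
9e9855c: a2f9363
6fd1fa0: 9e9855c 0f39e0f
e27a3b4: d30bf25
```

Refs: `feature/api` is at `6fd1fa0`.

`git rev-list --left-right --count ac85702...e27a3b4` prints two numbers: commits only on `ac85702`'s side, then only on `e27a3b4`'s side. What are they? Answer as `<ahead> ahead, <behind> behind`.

Reachable from ac85702: {0e9e10b, 9f3f0ad, ac85702, e6120fc}.
Reachable from e27a3b4: {9f3f0ad, d30bf25, e27a3b4, e6120fc}.
Only in ac85702's history (ahead): {0e9e10b, ac85702} — 2.
Only in e27a3b4's history (behind): {d30bf25, e27a3b4} — 2.

2 ahead, 2 behind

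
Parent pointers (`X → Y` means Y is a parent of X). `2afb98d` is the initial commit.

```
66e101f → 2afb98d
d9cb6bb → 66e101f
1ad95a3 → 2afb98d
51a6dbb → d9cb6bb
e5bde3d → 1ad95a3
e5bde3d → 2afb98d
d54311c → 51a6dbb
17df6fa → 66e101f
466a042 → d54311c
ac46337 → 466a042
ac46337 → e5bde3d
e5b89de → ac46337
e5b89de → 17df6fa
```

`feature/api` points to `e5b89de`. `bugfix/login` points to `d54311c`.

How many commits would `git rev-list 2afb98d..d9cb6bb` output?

Reachable from d9cb6bb: {2afb98d, 66e101f, d9cb6bb}.
Reachable from 2afb98d: {2afb98d}.
In d9cb6bb's history but not 2afb98d's: {66e101f, d9cb6bb} — 2 commits.

2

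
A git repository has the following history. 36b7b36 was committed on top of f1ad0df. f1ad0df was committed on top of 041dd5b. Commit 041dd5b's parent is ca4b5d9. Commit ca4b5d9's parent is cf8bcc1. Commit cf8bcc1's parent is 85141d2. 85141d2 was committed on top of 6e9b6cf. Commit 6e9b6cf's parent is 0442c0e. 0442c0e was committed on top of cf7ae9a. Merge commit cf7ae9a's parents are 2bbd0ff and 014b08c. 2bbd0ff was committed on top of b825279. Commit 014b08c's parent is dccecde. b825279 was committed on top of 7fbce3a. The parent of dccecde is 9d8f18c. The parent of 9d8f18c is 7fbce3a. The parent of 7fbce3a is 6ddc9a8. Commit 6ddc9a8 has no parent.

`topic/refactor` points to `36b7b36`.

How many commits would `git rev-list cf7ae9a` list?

Walking parent pointers from cf7ae9a: reachable set = {014b08c, 2bbd0ff, 6ddc9a8, 7fbce3a, 9d8f18c, b825279, cf7ae9a, dccecde}.
That is 8 commits.

8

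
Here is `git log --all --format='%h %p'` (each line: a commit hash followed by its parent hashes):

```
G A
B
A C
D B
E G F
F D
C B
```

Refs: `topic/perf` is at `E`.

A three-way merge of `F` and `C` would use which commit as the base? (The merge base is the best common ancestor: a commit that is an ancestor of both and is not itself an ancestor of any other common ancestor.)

Ancestors of F: {B, D, F}.
Ancestors of C: {B, C}.
Common ancestors: {B}.
The only common ancestor is B, so it is the merge base.

B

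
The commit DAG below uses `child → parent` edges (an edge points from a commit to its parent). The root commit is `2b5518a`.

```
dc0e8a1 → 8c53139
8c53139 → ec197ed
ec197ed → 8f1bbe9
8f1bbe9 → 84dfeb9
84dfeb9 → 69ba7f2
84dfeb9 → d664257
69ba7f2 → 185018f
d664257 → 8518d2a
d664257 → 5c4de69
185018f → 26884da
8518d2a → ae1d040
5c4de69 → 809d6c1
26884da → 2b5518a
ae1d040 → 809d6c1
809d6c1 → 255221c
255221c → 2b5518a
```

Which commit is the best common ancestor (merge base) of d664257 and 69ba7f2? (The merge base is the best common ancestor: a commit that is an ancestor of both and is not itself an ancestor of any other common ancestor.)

Ancestors of d664257: {255221c, 2b5518a, 5c4de69, 809d6c1, 8518d2a, ae1d040, d664257}.
Ancestors of 69ba7f2: {185018f, 26884da, 2b5518a, 69ba7f2}.
Common ancestors: {2b5518a}.
The only common ancestor is 2b5518a, so it is the merge base.

2b5518a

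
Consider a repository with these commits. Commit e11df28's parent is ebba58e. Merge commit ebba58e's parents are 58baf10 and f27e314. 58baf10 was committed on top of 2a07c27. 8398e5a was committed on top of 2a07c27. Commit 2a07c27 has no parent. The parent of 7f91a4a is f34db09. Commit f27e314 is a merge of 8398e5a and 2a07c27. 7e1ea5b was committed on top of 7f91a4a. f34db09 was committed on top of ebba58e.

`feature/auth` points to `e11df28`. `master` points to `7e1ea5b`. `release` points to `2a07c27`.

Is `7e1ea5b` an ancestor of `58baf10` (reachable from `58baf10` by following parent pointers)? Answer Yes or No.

Ancestors of 58baf10: {2a07c27, 58baf10}.
7e1ea5b is not in that set, so it is not an ancestor of 58baf10.

No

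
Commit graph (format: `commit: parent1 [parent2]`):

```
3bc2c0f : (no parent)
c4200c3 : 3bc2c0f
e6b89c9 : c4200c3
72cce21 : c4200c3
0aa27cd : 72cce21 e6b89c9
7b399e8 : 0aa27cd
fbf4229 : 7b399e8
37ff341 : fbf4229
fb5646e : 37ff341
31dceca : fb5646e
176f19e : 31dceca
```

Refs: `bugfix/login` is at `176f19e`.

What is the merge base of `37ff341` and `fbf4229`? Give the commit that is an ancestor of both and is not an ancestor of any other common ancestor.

Ancestors of 37ff341: {0aa27cd, 37ff341, 3bc2c0f, 72cce21, 7b399e8, c4200c3, e6b89c9, fbf4229}.
Ancestors of fbf4229: {0aa27cd, 3bc2c0f, 72cce21, 7b399e8, c4200c3, e6b89c9, fbf4229}.
Common ancestors: {0aa27cd, 3bc2c0f, 72cce21, 7b399e8, c4200c3, e6b89c9, fbf4229}.
Among these, fbf4229 is not an ancestor of any other common ancestor — it is the merge base.

fbf4229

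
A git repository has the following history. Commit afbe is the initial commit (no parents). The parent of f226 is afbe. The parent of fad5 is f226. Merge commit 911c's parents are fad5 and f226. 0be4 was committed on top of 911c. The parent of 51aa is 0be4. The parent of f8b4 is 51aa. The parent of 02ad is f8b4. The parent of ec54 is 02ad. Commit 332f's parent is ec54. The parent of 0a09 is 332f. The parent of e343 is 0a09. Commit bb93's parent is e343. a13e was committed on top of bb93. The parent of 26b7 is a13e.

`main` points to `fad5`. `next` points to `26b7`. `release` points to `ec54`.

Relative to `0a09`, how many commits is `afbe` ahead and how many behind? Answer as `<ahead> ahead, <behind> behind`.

0 ahead, 10 behind

Reachable from afbe: {afbe}.
Reachable from 0a09: {02ad, 0a09, 0be4, 332f, 51aa, 911c, afbe, ec54, f226, f8b4, fad5}.
Only in afbe's history (ahead): {} — 0.
Only in 0a09's history (behind): {02ad, 0a09, 0be4, 332f, 51aa, 911c, ec54, f226, f8b4, fad5} — 10.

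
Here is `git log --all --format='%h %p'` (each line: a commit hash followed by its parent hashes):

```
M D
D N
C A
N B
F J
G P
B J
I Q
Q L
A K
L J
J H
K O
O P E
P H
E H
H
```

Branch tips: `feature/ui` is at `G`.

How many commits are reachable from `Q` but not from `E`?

Reachable from Q: {H, J, L, Q}.
Reachable from E: {E, H}.
In Q's history but not E's: {J, L, Q} — 3 commits.

3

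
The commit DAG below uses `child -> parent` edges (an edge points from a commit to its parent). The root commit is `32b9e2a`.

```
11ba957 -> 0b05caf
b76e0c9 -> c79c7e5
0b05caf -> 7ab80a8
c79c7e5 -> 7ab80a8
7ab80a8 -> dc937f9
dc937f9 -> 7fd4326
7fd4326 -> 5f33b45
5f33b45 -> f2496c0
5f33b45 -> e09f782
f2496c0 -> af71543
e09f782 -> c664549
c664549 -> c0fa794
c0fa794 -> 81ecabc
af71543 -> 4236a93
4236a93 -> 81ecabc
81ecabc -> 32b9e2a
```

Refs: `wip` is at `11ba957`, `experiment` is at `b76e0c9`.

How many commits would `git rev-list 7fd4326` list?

10

Walking parent pointers from 7fd4326: reachable set = {32b9e2a, 4236a93, 5f33b45, 7fd4326, 81ecabc, af71543, c0fa794, c664549, e09f782, f2496c0}.
That is 10 commits.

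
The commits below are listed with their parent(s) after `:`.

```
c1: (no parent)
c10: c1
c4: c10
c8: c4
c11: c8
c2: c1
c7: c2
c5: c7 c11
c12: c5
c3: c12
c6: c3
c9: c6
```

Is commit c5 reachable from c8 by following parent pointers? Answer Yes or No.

No

Ancestors of c8: {c1, c10, c4, c8}.
c5 is not in that set, so it is not an ancestor of c8.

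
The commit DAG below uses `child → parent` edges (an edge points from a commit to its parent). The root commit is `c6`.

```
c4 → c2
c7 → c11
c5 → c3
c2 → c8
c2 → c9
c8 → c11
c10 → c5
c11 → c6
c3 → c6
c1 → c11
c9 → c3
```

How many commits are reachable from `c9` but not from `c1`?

Reachable from c9: {c3, c6, c9}.
Reachable from c1: {c1, c11, c6}.
In c9's history but not c1's: {c3, c9} — 2 commits.

2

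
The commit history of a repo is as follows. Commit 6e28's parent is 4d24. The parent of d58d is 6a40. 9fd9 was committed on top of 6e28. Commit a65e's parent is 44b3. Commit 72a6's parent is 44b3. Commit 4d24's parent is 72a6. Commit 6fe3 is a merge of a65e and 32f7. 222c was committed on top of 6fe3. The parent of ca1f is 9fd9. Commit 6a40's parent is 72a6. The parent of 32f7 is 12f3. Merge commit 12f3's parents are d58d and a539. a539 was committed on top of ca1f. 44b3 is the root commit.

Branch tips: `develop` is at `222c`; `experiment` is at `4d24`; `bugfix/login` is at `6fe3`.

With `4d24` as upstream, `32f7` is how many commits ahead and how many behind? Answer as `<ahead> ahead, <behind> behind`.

8 ahead, 0 behind

Reachable from 32f7: {12f3, 32f7, 44b3, 4d24, 6a40, 6e28, 72a6, 9fd9, a539, ca1f, d58d}.
Reachable from 4d24: {44b3, 4d24, 72a6}.
Only in 32f7's history (ahead): {12f3, 32f7, 6a40, 6e28, 9fd9, a539, ca1f, d58d} — 8.
Only in 4d24's history (behind): {} — 0.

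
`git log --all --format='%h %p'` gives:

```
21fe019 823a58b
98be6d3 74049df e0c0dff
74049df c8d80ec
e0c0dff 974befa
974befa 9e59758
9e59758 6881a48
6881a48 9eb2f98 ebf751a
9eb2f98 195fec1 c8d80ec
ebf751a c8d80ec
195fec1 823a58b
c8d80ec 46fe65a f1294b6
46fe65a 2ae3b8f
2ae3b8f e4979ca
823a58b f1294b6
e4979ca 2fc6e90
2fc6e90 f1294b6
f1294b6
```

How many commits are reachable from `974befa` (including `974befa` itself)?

Walking parent pointers from 974befa: reachable set = {195fec1, 2ae3b8f, 2fc6e90, 46fe65a, 6881a48, 823a58b, 974befa, 9e59758, 9eb2f98, c8d80ec, e4979ca, ebf751a, f1294b6}.
That is 13 commits.

13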